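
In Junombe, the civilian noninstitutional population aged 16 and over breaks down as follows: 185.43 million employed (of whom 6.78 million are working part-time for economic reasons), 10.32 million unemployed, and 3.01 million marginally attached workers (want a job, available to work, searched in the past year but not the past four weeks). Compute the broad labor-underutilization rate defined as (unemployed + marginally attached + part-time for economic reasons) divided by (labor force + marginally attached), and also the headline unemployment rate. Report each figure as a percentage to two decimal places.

Labor force = 185.43 + 10.32 = 195.75 million.
Numerator = 10.32 + 3.01 + 6.78 = 20.11 million.
Denominator = 195.75 + 3.01 = 198.76 million.
Broad rate = 20.11 / 198.76 = 10.12%.
Headline unemployment rate = 10.32 / 195.75 = 5.27%.

Broad underutilization rate ≈ 10.12%; headline unemployment rate ≈ 5.27%.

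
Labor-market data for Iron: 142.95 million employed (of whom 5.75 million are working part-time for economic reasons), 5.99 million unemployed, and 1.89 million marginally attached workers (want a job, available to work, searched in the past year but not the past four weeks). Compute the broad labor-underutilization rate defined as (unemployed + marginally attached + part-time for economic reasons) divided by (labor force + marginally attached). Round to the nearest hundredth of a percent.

Broad underutilization rate ≈ 9.04%.

Labor force = 142.95 + 5.99 = 148.94 million.
Numerator = 5.99 + 1.89 + 5.75 = 13.63 million.
Denominator = 148.94 + 1.89 = 150.83 million.
Broad rate = 13.63 / 150.83 = 9.04%.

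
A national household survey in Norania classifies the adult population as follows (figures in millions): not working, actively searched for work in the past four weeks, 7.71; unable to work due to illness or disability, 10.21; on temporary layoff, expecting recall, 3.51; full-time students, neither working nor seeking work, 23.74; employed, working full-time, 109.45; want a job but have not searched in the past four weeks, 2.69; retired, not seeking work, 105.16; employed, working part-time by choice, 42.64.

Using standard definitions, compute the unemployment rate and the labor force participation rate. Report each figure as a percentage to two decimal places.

Unemployment rate ≈ 6.87%; labor force participation rate ≈ 53.52%.

Employed = 109.45 + 42.64 = 152.09 million.
Unemployed = 7.71 + 3.51 = 11.22 million (jobless and actively searching, or on temporary layoff).
Labor force = 152.09 + 11.22 = 163.31 million.
Not in labor force = 10.21 + 23.74 + 2.69 + 105.16 = 141.80 million (those not working and not actively searching are outside the labor force — including those who want a job but have given up searching).
Civilian working-age population = 163.31 + 141.80 = 305.11 million.
Unemployment rate = 11.22 / 163.31 = 6.87%.
Labor force participation rate = 163.31 / 305.11 = 53.52%.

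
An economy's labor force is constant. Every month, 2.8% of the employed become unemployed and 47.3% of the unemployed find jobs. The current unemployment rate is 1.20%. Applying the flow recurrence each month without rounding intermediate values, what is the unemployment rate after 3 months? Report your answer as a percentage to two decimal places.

Unemployment rate after three months ≈ 5.04%.

With a fixed labor force, u_{t+1} = u_t + s·(1−u_t) − f·u_t = u_t·(1−s−f) + s.
Here 1−s−f = 0.499 and s = 0.028.
u_1 = 0.012000 × 0.499 + 0.028 = 0.033988.
u_2 = 0.033988 × 0.499 + 0.028 = 0.044960.
u_3 = 0.044960 × 0.499 + 0.028 = 0.050435.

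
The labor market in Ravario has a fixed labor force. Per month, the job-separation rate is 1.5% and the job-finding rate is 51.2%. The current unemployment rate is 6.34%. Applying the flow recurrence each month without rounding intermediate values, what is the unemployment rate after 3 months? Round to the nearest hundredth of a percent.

Unemployment rate after three months ≈ 3.22%.

With a fixed labor force, u_{t+1} = u_t + s·(1−u_t) − f·u_t = u_t·(1−s−f) + s.
Here 1−s−f = 0.473 and s = 0.015.
u_1 = 0.063400 × 0.473 + 0.015 = 0.044988.
u_2 = 0.044988 × 0.473 + 0.015 = 0.036279.
u_3 = 0.036279 × 0.473 + 0.015 = 0.032160.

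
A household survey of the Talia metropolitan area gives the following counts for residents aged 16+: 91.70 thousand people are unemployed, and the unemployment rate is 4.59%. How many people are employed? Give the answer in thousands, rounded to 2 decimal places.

Labor force = U / u = 91.70 / 0.0459 ≈ 1,997.82 thousand.
Employed = labor force − unemployed = 1,997.82 − 91.70 = 1,906.12 thousand.

About 1,906.12 thousand are employed.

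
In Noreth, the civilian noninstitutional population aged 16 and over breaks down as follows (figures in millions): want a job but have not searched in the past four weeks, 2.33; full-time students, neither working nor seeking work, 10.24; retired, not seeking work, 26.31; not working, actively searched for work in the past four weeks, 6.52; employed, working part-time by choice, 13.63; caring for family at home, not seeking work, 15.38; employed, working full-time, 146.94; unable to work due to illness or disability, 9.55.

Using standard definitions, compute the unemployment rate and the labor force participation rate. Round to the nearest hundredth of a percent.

Unemployment rate ≈ 3.90%; labor force participation rate ≈ 72.36%.

Employed = 13.63 + 146.94 = 160.57 million.
Unemployed = 6.52 million.
Labor force = 160.57 + 6.52 = 167.09 million.
Not in labor force = 2.33 + 10.24 + 26.31 + 15.38 + 9.55 = 63.81 million (those not working and not actively searching are outside the labor force — including those who want a job but have given up searching).
Civilian working-age population = 167.09 + 63.81 = 230.90 million.
Unemployment rate = 6.52 / 167.09 = 3.90%.
Labor force participation rate = 167.09 / 230.90 = 72.36%.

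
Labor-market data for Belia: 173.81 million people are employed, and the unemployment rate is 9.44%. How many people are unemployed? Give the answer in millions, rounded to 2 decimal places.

About 18.12 million are unemployed.

Let U be the number unemployed. The labor force is E + U, and U/(E+U) = 0.0944.
So U = 0.0944 × 173.81 / (1 − 0.0944) = 16.4077 / 0.9056 ≈ 18.12 million.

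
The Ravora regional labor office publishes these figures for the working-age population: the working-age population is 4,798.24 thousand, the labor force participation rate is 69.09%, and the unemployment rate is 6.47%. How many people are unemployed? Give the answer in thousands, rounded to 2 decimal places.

Labor force = 0.6909 × 4,798.24 = 3,315.10 thousand.
Unemployed = 0.0647 × 3,315.10 ≈ 214.49 thousand.

About 214.49 thousand are unemployed.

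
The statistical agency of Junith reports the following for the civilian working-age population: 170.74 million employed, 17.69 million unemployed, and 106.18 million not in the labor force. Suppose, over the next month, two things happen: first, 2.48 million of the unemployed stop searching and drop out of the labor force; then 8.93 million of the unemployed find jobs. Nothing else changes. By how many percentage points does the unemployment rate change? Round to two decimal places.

Initially, labor force = 170.74 + 17.69 = 188.43 million, so u = 17.69/188.43 = 9.39%.
After the first change, unemployed and labor force both fall by 2.48 → E = 170.74, U = 15.21, labor force = 185.95 million.
After the second change, unemployed falls and employed rises by 8.93; labor force unchanged → E = 179.67, U = 6.28, labor force = 185.95 million.
New unemployment rate = 6.28 / 185.95 = 3.38%.
Change = 3.38% − 9.39% = −6.01 percentage points.

The unemployment rate changes by −6.01 percentage points.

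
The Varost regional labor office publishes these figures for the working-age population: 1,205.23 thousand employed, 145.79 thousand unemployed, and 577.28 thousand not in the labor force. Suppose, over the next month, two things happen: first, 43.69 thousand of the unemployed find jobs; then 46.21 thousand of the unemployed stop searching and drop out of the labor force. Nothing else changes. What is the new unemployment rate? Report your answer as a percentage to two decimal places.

New unemployment rate ≈ 4.28%.

Initially, labor force = 1,205.23 + 145.79 = 1,351.02 thousand, so u = 145.79/1,351.02 = 10.79%.
After the first change, unemployed falls and employed rises by 43.69; labor force unchanged → E = 1,248.92, U = 102.10, labor force = 1,351.02 thousand.
After the second change, unemployed and labor force both fall by 46.21 → E = 1,248.92, U = 55.89, labor force = 1,304.81 thousand.
New unemployment rate = 55.89 / 1,304.81 = 4.28%.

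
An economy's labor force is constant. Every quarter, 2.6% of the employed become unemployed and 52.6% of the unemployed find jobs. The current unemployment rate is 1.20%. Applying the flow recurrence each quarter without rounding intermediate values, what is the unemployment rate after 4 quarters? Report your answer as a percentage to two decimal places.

Unemployment rate after four quarters ≈ 4.57%.

With a fixed labor force, u_{t+1} = u_t + s·(1−u_t) − f·u_t = u_t·(1−s−f) + s.
Here 1−s−f = 0.448 and s = 0.026.
u_1 = 0.012000 × 0.448 + 0.026 = 0.031376.
u_2 = 0.031376 × 0.448 + 0.026 = 0.040056.
u_3 = 0.040056 × 0.448 + 0.026 = 0.043945.
u_4 = 0.043945 × 0.448 + 0.026 = 0.045687.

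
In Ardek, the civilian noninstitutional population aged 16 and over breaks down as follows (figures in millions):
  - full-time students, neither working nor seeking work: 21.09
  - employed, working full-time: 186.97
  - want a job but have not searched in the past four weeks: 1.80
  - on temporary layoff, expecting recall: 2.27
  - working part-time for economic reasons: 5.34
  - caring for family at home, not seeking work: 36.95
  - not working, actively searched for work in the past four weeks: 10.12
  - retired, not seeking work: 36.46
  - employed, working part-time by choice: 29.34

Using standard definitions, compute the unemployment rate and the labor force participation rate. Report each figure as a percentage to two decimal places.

Employed = 186.97 + 5.34 + 29.34 = 221.65 million (anyone who worked, including part-time for economic reasons, counts as employed).
Unemployed = 2.27 + 10.12 = 12.39 million (jobless and actively searching, or on temporary layoff).
Labor force = 221.65 + 12.39 = 234.04 million.
Not in labor force = 21.09 + 1.80 + 36.95 + 36.46 = 96.30 million (those not working and not actively searching are outside the labor force — including those who want a job but have given up searching).
Civilian working-age population = 234.04 + 96.30 = 330.34 million.
Unemployment rate = 12.39 / 234.04 = 5.29%.
Labor force participation rate = 234.04 / 330.34 = 70.85%.

Unemployment rate ≈ 5.29%; labor force participation rate ≈ 70.85%.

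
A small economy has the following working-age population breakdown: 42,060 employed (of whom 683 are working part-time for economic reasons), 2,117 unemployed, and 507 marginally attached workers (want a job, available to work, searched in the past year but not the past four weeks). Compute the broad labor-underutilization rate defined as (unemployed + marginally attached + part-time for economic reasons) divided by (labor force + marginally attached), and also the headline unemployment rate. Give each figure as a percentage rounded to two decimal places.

Labor force = 42,060 + 2,117 = 44,177.
Numerator = 2,117 + 507 + 683 = 3,307.
Denominator = 44,177 + 507 = 44,684.
Broad rate = 3,307 / 44,684 = 7.40%.
Headline unemployment rate = 2,117 / 44,177 = 4.79%.

Broad underutilization rate ≈ 7.40%; headline unemployment rate ≈ 4.79%.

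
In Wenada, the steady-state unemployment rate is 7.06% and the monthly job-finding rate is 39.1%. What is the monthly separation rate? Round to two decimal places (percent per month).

From u* = s/(s+f): s = u·f/(1−u).
s = 0.0706 × 39.1 / (1 − 0.0706) = 2.7605 / 0.9294 ≈ 2.97% per month.

Separation rate ≈ 2.97% per month.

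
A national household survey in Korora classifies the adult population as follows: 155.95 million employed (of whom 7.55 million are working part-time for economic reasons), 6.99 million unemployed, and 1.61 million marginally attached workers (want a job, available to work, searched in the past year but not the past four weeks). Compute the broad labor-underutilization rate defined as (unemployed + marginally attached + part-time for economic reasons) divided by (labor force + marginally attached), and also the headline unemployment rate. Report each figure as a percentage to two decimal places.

Broad underutilization rate ≈ 9.81%; headline unemployment rate ≈ 4.29%.

Labor force = 155.95 + 6.99 = 162.94 million.
Numerator = 6.99 + 1.61 + 7.55 = 16.15 million.
Denominator = 162.94 + 1.61 = 164.55 million.
Broad rate = 16.15 / 164.55 = 9.81%.
Headline unemployment rate = 6.99 / 162.94 = 4.29%.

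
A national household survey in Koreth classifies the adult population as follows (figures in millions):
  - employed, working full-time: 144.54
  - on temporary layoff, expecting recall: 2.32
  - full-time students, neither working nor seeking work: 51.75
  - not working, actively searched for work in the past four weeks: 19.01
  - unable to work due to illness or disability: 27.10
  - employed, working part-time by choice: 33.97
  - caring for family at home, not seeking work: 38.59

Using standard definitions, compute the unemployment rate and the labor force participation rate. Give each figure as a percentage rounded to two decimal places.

Employed = 144.54 + 33.97 = 178.51 million.
Unemployed = 2.32 + 19.01 = 21.33 million (jobless and actively searching, or on temporary layoff).
Labor force = 178.51 + 21.33 = 199.84 million.
Not in labor force = 51.75 + 27.10 + 38.59 = 117.44 million (those not working and not actively searching are outside the labor force).
Civilian working-age population = 199.84 + 117.44 = 317.28 million.
Unemployment rate = 21.33 / 199.84 = 10.67%.
Labor force participation rate = 199.84 / 317.28 = 62.99%.

Unemployment rate ≈ 10.67%; labor force participation rate ≈ 62.99%.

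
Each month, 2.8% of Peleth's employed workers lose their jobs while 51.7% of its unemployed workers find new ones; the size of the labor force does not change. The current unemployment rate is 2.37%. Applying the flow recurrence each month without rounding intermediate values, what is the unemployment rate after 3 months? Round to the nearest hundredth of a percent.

Unemployment rate after three months ≈ 4.88%.

With a fixed labor force, u_{t+1} = u_t + s·(1−u_t) − f·u_t = u_t·(1−s−f) + s.
Here 1−s−f = 0.455 and s = 0.028.
u_1 = 0.023700 × 0.455 + 0.028 = 0.038783.
u_2 = 0.038783 × 0.455 + 0.028 = 0.045646.
u_3 = 0.045646 × 0.455 + 0.028 = 0.048769.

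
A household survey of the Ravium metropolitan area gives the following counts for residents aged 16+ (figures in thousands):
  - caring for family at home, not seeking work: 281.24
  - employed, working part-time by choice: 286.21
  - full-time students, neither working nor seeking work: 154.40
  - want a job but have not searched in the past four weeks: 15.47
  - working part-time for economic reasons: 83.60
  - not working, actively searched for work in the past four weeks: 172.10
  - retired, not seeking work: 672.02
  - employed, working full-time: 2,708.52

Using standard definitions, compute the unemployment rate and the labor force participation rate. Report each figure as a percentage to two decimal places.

Employed = 286.21 + 83.60 + 2,708.52 = 3,078.33 thousand (anyone who worked, including part-time for economic reasons, counts as employed).
Unemployed = 172.10 thousand.
Labor force = 3,078.33 + 172.10 = 3,250.43 thousand.
Not in labor force = 281.24 + 154.40 + 15.47 + 672.02 = 1,123.13 thousand (those not working and not actively searching are outside the labor force — including those who want a job but have given up searching).
Civilian working-age population = 3,250.43 + 1,123.13 = 4,373.56 thousand.
Unemployment rate = 172.10 / 3,250.43 = 5.29%.
Labor force participation rate = 3,250.43 / 4,373.56 = 74.32%.

Unemployment rate ≈ 5.29%; labor force participation rate ≈ 74.32%.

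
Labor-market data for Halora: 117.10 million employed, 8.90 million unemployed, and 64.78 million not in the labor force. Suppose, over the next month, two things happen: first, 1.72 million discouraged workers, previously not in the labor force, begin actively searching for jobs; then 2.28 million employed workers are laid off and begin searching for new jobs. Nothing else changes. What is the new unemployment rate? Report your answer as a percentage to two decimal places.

Initially, labor force = 117.10 + 8.90 = 126.00 million, so u = 8.90/126.00 = 7.06%.
After the first change, unemployed and labor force both rise by 1.72 → E = 117.10, U = 10.62, labor force = 127.72 million.
After the second change, employed falls and unemployed rises by 2.28; labor force unchanged → E = 114.82, U = 12.90, labor force = 127.72 million.
New unemployment rate = 12.90 / 127.72 = 10.10%.

New unemployment rate ≈ 10.10%.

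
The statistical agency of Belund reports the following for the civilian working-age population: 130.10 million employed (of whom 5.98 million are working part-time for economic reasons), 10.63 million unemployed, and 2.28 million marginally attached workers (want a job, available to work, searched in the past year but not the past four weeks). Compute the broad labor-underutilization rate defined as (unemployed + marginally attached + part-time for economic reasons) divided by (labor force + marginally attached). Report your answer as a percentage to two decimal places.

Broad underutilization rate ≈ 13.21%.

Labor force = 130.10 + 10.63 = 140.73 million.
Numerator = 10.63 + 2.28 + 5.98 = 18.89 million.
Denominator = 140.73 + 2.28 = 143.01 million.
Broad rate = 18.89 / 143.01 = 13.21%.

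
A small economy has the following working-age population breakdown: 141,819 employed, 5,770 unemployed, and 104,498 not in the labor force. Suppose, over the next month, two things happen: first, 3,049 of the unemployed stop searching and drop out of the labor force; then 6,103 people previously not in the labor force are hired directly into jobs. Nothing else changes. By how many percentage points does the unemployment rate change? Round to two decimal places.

Initially, labor force = 141,819 + 5,770 = 147,589, so u = 5,770/147,589 = 3.91%.
After the first change, unemployed and labor force both fall by 3,049 → E = 141,819, U = 2,721, labor force = 144,540.
After the second change, employed and labor force both rise by 6,103; unemployed unchanged → E = 147,922, U = 2,721, labor force = 150,643.
New unemployment rate = 2,721 / 150,643 = 1.81%.
Change = 1.81% − 3.91% = −2.10 percentage points.

The unemployment rate changes by −2.10 percentage points.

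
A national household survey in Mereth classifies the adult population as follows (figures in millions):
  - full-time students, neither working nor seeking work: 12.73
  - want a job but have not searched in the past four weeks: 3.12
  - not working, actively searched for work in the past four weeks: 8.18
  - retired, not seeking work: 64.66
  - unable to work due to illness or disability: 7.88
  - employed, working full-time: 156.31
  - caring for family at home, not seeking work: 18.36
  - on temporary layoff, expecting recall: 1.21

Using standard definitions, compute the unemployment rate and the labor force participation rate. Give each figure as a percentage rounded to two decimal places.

Unemployment rate ≈ 5.67%; labor force participation rate ≈ 60.82%.

Employed = 156.31 million.
Unemployed = 8.18 + 1.21 = 9.39 million (jobless and actively searching, or on temporary layoff).
Labor force = 156.31 + 9.39 = 165.70 million.
Not in labor force = 12.73 + 3.12 + 64.66 + 7.88 + 18.36 = 106.75 million (those not working and not actively searching are outside the labor force — including those who want a job but have given up searching).
Civilian working-age population = 165.70 + 106.75 = 272.45 million.
Unemployment rate = 9.39 / 165.70 = 5.67%.
Labor force participation rate = 165.70 / 272.45 = 60.82%.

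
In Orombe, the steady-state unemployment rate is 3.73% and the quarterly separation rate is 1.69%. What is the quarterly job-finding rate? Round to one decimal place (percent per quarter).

From u* = s/(s+f): f = s·(1−u)/u.
f = 1.69 × (1 − 0.0373) / 0.0373 = 1.6270 / 0.0373 ≈ 43.6% per quarter.

Job-finding rate ≈ 43.6% per quarter.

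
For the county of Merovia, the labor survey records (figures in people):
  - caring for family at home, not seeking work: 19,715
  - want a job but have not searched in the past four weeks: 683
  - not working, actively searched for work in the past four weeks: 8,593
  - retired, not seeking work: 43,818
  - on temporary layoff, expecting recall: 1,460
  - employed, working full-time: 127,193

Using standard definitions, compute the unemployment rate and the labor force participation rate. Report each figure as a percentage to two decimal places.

Unemployment rate ≈ 7.32%; labor force participation rate ≈ 68.13%.

Employed = 127,193.
Unemployed = 8,593 + 1,460 = 10,053 (jobless and actively searching, or on temporary layoff).
Labor force = 127,193 + 10,053 = 137,246.
Not in labor force = 19,715 + 683 + 43,818 = 64,216 (those not working and not actively searching are outside the labor force — including those who want a job but have given up searching).
Civilian working-age population = 137,246 + 64,216 = 201,462.
Unemployment rate = 10,053 / 137,246 = 7.32%.
Labor force participation rate = 137,246 / 201,462 = 68.13%.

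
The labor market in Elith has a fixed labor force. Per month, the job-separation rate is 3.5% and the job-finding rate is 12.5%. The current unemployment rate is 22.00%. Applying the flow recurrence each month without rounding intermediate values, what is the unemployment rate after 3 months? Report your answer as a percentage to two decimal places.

Unemployment rate after three months ≈ 21.95%.

With a fixed labor force, u_{t+1} = u_t + s·(1−u_t) − f·u_t = u_t·(1−s−f) + s.
Here 1−s−f = 0.840 and s = 0.035.
u_1 = 0.220000 × 0.840 + 0.035 = 0.219800.
u_2 = 0.219800 × 0.840 + 0.035 = 0.219632.
u_3 = 0.219632 × 0.840 + 0.035 = 0.219491.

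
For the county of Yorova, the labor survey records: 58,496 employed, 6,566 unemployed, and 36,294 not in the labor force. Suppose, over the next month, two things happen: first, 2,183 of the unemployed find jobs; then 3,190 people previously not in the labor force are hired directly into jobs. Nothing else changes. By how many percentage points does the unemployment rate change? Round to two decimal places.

Initially, labor force = 58,496 + 6,566 = 65,062, so u = 6,566/65,062 = 10.09%.
After the first change, unemployed falls and employed rises by 2,183; labor force unchanged → E = 60,679, U = 4,383, labor force = 65,062.
After the second change, employed and labor force both rise by 3,190; unemployed unchanged → E = 63,869, U = 4,383, labor force = 68,252.
New unemployment rate = 4,383 / 68,252 = 6.42%.
Change = 6.42% − 10.09% = −3.67 percentage points.

The unemployment rate changes by −3.67 percentage points.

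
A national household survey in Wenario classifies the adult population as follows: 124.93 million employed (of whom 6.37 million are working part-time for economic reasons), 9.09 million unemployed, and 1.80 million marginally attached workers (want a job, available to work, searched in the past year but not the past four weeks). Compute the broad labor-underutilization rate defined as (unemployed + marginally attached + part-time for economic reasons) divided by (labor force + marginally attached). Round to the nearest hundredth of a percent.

Labor force = 124.93 + 9.09 = 134.02 million.
Numerator = 9.09 + 1.80 + 6.37 = 17.26 million.
Denominator = 134.02 + 1.80 = 135.82 million.
Broad rate = 17.26 / 135.82 = 12.71%.

Broad underutilization rate ≈ 12.71%.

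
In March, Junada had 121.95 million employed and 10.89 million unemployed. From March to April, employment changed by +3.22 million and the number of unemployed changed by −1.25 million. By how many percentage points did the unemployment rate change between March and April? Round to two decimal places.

March: labor force = 121.95 + 10.89 = 132.84; u = 10.89/132.84 = 8.20%.
April: labor force = 125.17 + 9.64 = 134.81; u = 9.64/134.81 = 7.15%.
Change = 7.15% − 8.20% = −1.05 pp.

The unemployment rate changed by −1.05 percentage points.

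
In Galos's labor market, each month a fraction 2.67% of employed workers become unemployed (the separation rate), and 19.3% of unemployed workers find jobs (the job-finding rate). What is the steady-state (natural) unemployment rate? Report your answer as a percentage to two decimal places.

Steady-state unemployment rate ≈ 12.15%.

At steady state the flows balance: s·E = f·U, so U/(E+U) = s/(s+f).
u* = 2.67 / (2.67 + 19.3) = 2.67 / 21.97 = 12.15%.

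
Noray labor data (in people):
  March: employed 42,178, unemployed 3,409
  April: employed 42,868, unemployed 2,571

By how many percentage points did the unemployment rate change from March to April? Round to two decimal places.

March: labor force = 42,178 + 3,409 = 45,587; u = 3,409/45,587 = 7.48%.
April: labor force = 42,868 + 2,571 = 45,439; u = 2,571/45,439 = 5.66%.
Change = 5.66% − 7.48% = −1.82 pp.

The unemployment rate changed by −1.82 percentage points.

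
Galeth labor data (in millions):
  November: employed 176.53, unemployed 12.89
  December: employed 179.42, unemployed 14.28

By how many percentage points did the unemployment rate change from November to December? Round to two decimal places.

November: labor force = 176.53 + 12.89 = 189.42; u = 12.89/189.42 = 6.80%.
December: labor force = 179.42 + 14.28 = 193.70; u = 14.28/193.70 = 7.37%.
Change = 7.37% − 6.80% = +0.57 pp.

The unemployment rate changed by +0.57 percentage points.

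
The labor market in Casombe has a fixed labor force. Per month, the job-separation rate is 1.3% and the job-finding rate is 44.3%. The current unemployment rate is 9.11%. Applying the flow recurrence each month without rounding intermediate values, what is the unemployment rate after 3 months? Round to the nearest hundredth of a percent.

Unemployment rate after three months ≈ 3.86%.

With a fixed labor force, u_{t+1} = u_t + s·(1−u_t) − f·u_t = u_t·(1−s−f) + s.
Here 1−s−f = 0.544 and s = 0.013.
u_1 = 0.091100 × 0.544 + 0.013 = 0.062558.
u_2 = 0.062558 × 0.544 + 0.013 = 0.047032.
u_3 = 0.047032 × 0.544 + 0.013 = 0.038585.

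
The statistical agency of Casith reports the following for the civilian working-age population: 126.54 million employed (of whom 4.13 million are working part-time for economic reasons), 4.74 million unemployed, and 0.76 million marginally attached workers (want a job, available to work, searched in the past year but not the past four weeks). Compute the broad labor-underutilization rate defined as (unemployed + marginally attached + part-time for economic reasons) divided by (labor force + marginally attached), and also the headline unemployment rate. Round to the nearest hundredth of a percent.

Broad underutilization rate ≈ 7.29%; headline unemployment rate ≈ 3.61%.

Labor force = 126.54 + 4.74 = 131.28 million.
Numerator = 4.74 + 0.76 + 4.13 = 9.63 million.
Denominator = 131.28 + 0.76 = 132.04 million.
Broad rate = 9.63 / 132.04 = 7.29%.
Headline unemployment rate = 4.74 / 131.28 = 3.61%.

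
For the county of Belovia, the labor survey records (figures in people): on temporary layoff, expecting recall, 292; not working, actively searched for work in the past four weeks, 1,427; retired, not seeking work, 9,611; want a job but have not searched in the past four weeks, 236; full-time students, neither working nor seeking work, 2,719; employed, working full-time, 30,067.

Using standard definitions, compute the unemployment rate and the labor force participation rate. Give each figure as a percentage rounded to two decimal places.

Employed = 30,067.
Unemployed = 292 + 1,427 = 1,719 (jobless and actively searching, or on temporary layoff).
Labor force = 30,067 + 1,719 = 31,786.
Not in labor force = 9,611 + 236 + 2,719 = 12,566 (those not working and not actively searching are outside the labor force — including those who want a job but have given up searching).
Civilian working-age population = 31,786 + 12,566 = 44,352.
Unemployment rate = 1,719 / 31,786 = 5.41%.
Labor force participation rate = 31,786 / 44,352 = 71.67%.

Unemployment rate ≈ 5.41%; labor force participation rate ≈ 71.67%.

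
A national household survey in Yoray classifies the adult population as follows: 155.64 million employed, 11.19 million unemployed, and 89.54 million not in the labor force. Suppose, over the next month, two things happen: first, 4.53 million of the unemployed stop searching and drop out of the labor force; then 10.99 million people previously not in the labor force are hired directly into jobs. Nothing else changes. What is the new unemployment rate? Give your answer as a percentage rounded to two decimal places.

New unemployment rate ≈ 3.84%.

Initially, labor force = 155.64 + 11.19 = 166.83 million, so u = 11.19/166.83 = 6.71%.
After the first change, unemployed and labor force both fall by 4.53 → E = 155.64, U = 6.66, labor force = 162.30 million.
After the second change, employed and labor force both rise by 10.99; unemployed unchanged → E = 166.63, U = 6.66, labor force = 173.29 million.
New unemployment rate = 6.66 / 173.29 = 3.84%.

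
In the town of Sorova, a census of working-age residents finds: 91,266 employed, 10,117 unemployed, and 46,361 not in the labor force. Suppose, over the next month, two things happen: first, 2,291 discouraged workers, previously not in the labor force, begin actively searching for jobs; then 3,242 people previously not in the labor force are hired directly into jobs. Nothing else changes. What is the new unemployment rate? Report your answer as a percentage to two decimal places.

New unemployment rate ≈ 11.61%.

Initially, labor force = 91,266 + 10,117 = 101,383, so u = 10,117/101,383 = 9.98%.
After the first change, unemployed and labor force both rise by 2,291 → E = 91,266, U = 12,408, labor force = 103,674.
After the second change, employed and labor force both rise by 3,242; unemployed unchanged → E = 94,508, U = 12,408, labor force = 106,916.
New unemployment rate = 12,408 / 106,916 = 11.61%.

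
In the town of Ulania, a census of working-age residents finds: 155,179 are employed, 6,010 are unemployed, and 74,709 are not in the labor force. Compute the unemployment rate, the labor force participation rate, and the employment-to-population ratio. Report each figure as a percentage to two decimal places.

Labor force = employed + unemployed = 155,179 + 6,010 = 161,189.
Working-age population = 161,189 + 74,709 = 235,898.
Unemployment rate = 6,010 / 161,189 = 3.73%.
Labor force participation rate = 161,189 / 235,898 = 68.33%.
Employment-population ratio = 155,179 / 235,898 = 65.78%.

Unemployment rate ≈ 3.73%; labor force participation rate ≈ 68.33%; employment-population ratio ≈ 65.78%.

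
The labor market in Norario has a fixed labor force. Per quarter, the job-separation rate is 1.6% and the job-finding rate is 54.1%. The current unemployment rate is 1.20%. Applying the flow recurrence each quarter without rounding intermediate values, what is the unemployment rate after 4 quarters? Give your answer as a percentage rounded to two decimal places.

Unemployment rate after four quarters ≈ 2.81%.

With a fixed labor force, u_{t+1} = u_t + s·(1−u_t) − f·u_t = u_t·(1−s−f) + s.
Here 1−s−f = 0.443 and s = 0.016.
u_1 = 0.012000 × 0.443 + 0.016 = 0.021316.
u_2 = 0.021316 × 0.443 + 0.016 = 0.025443.
u_3 = 0.025443 × 0.443 + 0.016 = 0.027271.
u_4 = 0.027271 × 0.443 + 0.016 = 0.028081.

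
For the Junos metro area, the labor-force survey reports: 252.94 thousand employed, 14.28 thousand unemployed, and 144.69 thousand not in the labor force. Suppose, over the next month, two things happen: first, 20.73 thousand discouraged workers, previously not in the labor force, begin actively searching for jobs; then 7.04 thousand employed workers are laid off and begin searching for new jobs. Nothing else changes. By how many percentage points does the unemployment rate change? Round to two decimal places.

The unemployment rate changes by +9.26 percentage points.

Initially, labor force = 252.94 + 14.28 = 267.22 thousand, so u = 14.28/267.22 = 5.34%.
After the first change, unemployed and labor force both rise by 20.73 → E = 252.94, U = 35.01, labor force = 287.95 thousand.
After the second change, employed falls and unemployed rises by 7.04; labor force unchanged → E = 245.90, U = 42.05, labor force = 287.95 thousand.
New unemployment rate = 42.05 / 287.95 = 14.60%.
Change = 14.60% − 5.34% = +9.26 percentage points.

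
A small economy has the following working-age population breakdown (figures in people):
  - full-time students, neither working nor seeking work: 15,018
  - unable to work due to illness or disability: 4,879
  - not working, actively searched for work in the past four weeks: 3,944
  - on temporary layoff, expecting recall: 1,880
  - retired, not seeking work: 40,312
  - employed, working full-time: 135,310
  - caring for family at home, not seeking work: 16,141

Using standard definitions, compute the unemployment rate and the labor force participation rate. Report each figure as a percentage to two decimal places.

Employed = 135,310.
Unemployed = 3,944 + 1,880 = 5,824 (jobless and actively searching, or on temporary layoff).
Labor force = 135,310 + 5,824 = 141,134.
Not in labor force = 15,018 + 4,879 + 40,312 + 16,141 = 76,350 (those not working and not actively searching are outside the labor force).
Civilian working-age population = 141,134 + 76,350 = 217,484.
Unemployment rate = 5,824 / 141,134 = 4.13%.
Labor force participation rate = 141,134 / 217,484 = 64.89%.

Unemployment rate ≈ 4.13%; labor force participation rate ≈ 64.89%.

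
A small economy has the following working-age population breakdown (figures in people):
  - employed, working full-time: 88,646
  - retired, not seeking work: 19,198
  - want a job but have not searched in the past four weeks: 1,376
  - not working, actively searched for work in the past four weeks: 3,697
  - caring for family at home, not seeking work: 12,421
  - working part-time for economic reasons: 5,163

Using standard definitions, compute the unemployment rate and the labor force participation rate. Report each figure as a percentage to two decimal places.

Unemployment rate ≈ 3.79%; labor force participation rate ≈ 74.72%.

Employed = 88,646 + 5,163 = 93,809 (anyone who worked, including part-time for economic reasons, counts as employed).
Unemployed = 3,697.
Labor force = 93,809 + 3,697 = 97,506.
Not in labor force = 19,198 + 1,376 + 12,421 = 32,995 (those not working and not actively searching are outside the labor force — including those who want a job but have given up searching).
Civilian working-age population = 97,506 + 32,995 = 130,501.
Unemployment rate = 3,697 / 97,506 = 3.79%.
Labor force participation rate = 97,506 / 130,501 = 74.72%.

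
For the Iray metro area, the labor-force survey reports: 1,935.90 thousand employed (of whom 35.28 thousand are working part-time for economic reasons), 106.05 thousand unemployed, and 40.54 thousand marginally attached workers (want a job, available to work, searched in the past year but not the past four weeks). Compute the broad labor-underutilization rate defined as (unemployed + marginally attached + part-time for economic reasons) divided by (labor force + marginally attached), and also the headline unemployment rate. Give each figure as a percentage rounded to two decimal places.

Broad underutilization rate ≈ 8.73%; headline unemployment rate ≈ 5.19%.

Labor force = 1,935.90 + 106.05 = 2,041.95 thousand.
Numerator = 106.05 + 40.54 + 35.28 = 181.87 thousand.
Denominator = 2,041.95 + 40.54 = 2,082.49 thousand.
Broad rate = 181.87 / 2,082.49 = 8.73%.
Headline unemployment rate = 106.05 / 2,041.95 = 5.19%.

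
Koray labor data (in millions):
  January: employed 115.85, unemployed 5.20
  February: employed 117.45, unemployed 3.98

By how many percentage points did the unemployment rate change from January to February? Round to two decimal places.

January: labor force = 115.85 + 5.20 = 121.05; u = 5.20/121.05 = 4.30%.
February: labor force = 117.45 + 3.98 = 121.43; u = 3.98/121.43 = 3.28%.
Change = 3.28% − 4.30% = −1.02 pp.

The unemployment rate changed by −1.02 percentage points.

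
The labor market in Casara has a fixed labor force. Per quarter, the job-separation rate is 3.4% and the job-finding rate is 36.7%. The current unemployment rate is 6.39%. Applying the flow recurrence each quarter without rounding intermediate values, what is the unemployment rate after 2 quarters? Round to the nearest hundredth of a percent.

With a fixed labor force, u_{t+1} = u_t + s·(1−u_t) − f·u_t = u_t·(1−s−f) + s.
Here 1−s−f = 0.599 and s = 0.034.
u_1 = 0.063900 × 0.599 + 0.034 = 0.072276.
u_2 = 0.072276 × 0.599 + 0.034 = 0.077293.

Unemployment rate after two quarters ≈ 7.73%.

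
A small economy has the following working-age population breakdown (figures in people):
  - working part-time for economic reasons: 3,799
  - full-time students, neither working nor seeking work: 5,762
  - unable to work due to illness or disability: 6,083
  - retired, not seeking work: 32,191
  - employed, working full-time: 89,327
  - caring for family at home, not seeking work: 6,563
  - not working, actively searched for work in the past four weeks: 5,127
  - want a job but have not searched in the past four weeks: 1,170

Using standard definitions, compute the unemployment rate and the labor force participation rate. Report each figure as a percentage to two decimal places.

Employed = 3,799 + 89,327 = 93,126 (anyone who worked, including part-time for economic reasons, counts as employed).
Unemployed = 5,127.
Labor force = 93,126 + 5,127 = 98,253.
Not in labor force = 5,762 + 6,083 + 32,191 + 6,563 + 1,170 = 51,769 (those not working and not actively searching are outside the labor force — including those who want a job but have given up searching).
Civilian working-age population = 98,253 + 51,769 = 150,022.
Unemployment rate = 5,127 / 98,253 = 5.22%.
Labor force participation rate = 98,253 / 150,022 = 65.49%.

Unemployment rate ≈ 5.22%; labor force participation rate ≈ 65.49%.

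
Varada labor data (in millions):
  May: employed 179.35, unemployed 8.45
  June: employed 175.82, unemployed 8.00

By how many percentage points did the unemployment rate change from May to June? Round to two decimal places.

The unemployment rate changed by −0.15 percentage points.

May: labor force = 179.35 + 8.45 = 187.80; u = 8.45/187.80 = 4.50%.
June: labor force = 175.82 + 8.00 = 183.82; u = 8.00/183.82 = 4.35%.
Change = 4.35% − 4.50% = −0.15 pp.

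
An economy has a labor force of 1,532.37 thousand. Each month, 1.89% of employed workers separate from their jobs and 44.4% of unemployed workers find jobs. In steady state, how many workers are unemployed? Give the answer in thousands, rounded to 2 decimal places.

Steady-state unemployment rate u* = s/(s+f) = 1.89/(1.89+44.4) = 0.040830.
Unemployed = u* × labor force = 0.040830 × 1,532.37 ≈ 62.57 thousand.

About 62.57 thousand are unemployed in steady state.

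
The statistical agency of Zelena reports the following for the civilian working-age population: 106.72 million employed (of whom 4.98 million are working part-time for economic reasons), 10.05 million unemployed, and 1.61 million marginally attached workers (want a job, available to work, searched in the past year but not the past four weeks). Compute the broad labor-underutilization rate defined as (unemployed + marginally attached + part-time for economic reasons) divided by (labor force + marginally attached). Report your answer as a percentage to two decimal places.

Labor force = 106.72 + 10.05 = 116.77 million.
Numerator = 10.05 + 1.61 + 4.98 = 16.64 million.
Denominator = 116.77 + 1.61 = 118.38 million.
Broad rate = 16.64 / 118.38 = 14.06%.

Broad underutilization rate ≈ 14.06%.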